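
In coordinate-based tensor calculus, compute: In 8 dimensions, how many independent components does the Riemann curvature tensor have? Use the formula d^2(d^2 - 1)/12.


The Riemann tensor in d dimensions has d^2(d^2 - 1)/12 independent components.
d = 8, so d^2 = 64
d^2 - 1 = 63
d^2(d^2 - 1) = 64 * 63 = 4032
Divide by 12: 4032 / 12 = 336

336


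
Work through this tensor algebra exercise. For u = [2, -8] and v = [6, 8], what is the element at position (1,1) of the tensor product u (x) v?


The outer product entry T_{ij} = u_i * v_j.
We need i=1, j=1.
u_1 = 2, v_1 = 6
T_{1,1} = 2 * 6 = 12

12


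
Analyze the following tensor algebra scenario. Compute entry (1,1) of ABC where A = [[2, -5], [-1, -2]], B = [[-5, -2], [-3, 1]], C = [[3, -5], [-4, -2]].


(ABC)_{11} = sum_m (AB)_{1m} C_{m1}. First compute row 1 of AB.
(AB)_{11} = 2*-5 + -5*-3 = 5
(AB)_{12} = 2*-2 + -5*1 = -9
Now contract with column 1 of C:
(AB)_{11} * C_{11} = 5 * 3 = 15
(AB)_{12} * C_{21} = -9 * -4 = 36
(ABC)_{11} = 15 + 36 = 51

51


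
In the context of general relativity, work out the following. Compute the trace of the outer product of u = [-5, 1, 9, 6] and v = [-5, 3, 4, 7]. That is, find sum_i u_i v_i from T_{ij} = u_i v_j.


The outer product gives T_{ij} = u_i v_j.
The trace (contraction) is Tr(T) = sum_i T_{ii} = sum_i u_i v_i.
Diagonal entries:
T_{11} = u_1 * v_1 = -5 * -5 = 25
T_{22} = u_2 * v_2 = 1 * 3 = 3
T_{33} = u_3 * v_3 = 9 * 4 = 36
T_{44} = u_4 * v_4 = 6 * 7 = 42
Tr(T) = 25 + 3 + 36 + 42 = 106

106


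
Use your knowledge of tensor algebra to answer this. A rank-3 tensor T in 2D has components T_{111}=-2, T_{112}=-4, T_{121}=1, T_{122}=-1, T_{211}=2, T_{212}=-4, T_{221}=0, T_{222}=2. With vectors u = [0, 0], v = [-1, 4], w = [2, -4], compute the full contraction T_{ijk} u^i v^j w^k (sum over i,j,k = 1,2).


S = sum over i,j,k of T_{ijk} u_i v_j w_k. Expanding all 8 terms:
T_{111}*u_1*v_1*w_1 = -2*0*-1*2 = 0  (running total: 0)
T_{112}*u_1*v_1*w_2 = -4*0*-1*-4 = 0  (running total: 0)
T_{121}*u_1*v_2*w_1 = 1*0*4*2 = 0  (running total: 0)
T_{122}*u_1*v_2*w_2 = -1*0*4*-4 = 0  (running total: 0)
T_{211}*u_2*v_1*w_1 = 2*0*-1*2 = 0  (running total: 0)
T_{212}*u_2*v_1*w_2 = -4*0*-1*-4 = 0  (running total: 0)
T_{221}*u_2*v_2*w_1 = 0*0*4*2 = 0  (running total: 0)
T_{222}*u_2*v_2*w_2 = 2*0*4*-4 = 0  (running total: 0)
S = 0

0


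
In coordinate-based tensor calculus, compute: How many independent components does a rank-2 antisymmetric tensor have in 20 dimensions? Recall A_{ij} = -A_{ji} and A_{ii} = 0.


An antisymmetric rank-2 tensor satisfies A_{ij} = -A_{ji}, so diagonal entries are zero.
The independent components are the upper-triangular entries: C(n, 2) = n(n-1)/2.
n = 20
C(20, 2) = 20 * 19 / 2 = 380 / 2 = 190

190


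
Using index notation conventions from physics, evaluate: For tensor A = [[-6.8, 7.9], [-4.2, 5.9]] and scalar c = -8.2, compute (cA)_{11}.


Scalar multiplication: (cA)_{ij} = c * A_{ij}.
c = -8.2
A_{11} = -6.8
(cA)_{11} = -8.2 * -6.8 = 55.76

55.76


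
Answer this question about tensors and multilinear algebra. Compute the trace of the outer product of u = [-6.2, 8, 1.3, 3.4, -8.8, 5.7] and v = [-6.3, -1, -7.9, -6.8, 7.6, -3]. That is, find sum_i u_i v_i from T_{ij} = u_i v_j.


The outer product gives T_{ij} = u_i v_j.
The trace (contraction) is Tr(T) = sum_i T_{ii} = sum_i u_i v_i.
Diagonal entries:
T_{11} = u_1 * v_1 = -6.2 * -6.3 = 39.06
T_{22} = u_2 * v_2 = 8 * -1 = -8
T_{33} = u_3 * v_3 = 1.3 * -7.9 = -10.27
T_{44} = u_4 * v_4 = 3.4 * -6.8 = -23.12
T_{55} = u_5 * v_5 = -8.8 * 7.6 = -66.88
T_{66} = u_6 * v_6 = 5.7 * -3 = -17.1
Tr(T) = 39.06 + -8 + -10.27 + -23.12 + -66.88 + -17.1 = -86.31

-86.31


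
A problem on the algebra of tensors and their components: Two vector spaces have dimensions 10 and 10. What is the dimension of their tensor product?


The dimension of a tensor product is the product of dimensions.
dim(V) = 10, dim(W) = 10
dim(V (x) W) = 10 * 10 = 100

100


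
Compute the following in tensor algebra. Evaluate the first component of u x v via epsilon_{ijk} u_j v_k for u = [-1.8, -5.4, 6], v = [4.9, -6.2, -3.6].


(u x v)_1 = sum_{j,k} epsilon_{1jk} u_j v_k. Only permutations of (1,2,3) contribute; the two non-zero terms are:
eps_{123} u_2 v_3 = 1 * -5.4 * -3.6 = 19.44
eps_{132} u_3 v_2 = -1 * 6 * -6.2 = 37.2
(u x v)_1 = 56.64

56.64


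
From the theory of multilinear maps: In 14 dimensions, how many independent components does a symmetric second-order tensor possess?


A symmetric rank-2 tensor in d dimensions has d(d+1)/2 independent components.
d = 14
d(d+1)/2 = 14 * 15 / 2 = 210 / 2 = 105

105


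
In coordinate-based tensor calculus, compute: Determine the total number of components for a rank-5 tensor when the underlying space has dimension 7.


The number of components of a rank-r tensor in d dimensions is d^r.
Here d = 7 and r = 5.
7^5 = 16807

16807


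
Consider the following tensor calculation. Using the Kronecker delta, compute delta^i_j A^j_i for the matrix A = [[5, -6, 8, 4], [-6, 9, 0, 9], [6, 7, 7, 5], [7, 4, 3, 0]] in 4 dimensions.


The contraction (trace) of a rank-2 tensor is the sum of its diagonal elements.
Diagonal entries: A[1,1] = 5, A[2,2] = 9, A[3,3] = 7, A[4,4] = 0
Tr(A) = 5 + 9 + 7 + 0 = 21

21


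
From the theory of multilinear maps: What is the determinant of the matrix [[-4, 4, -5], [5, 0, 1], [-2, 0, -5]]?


Expanding along the first row, det(A) = a11*M_11 - a12*M_12 + a13*M_13, where M_1j is the (1,j) minor.
Minor M_11 = 0*-5 - 1*0 = 0
Minor M_12 = 5*-5 - 1*-2 = -23
Minor M_13 = 5*0 - 0*-2 = 0
det = -4*(0) - 4*(-23) + -5*(0)
    = 0 - -92 + 0
    = 92

92


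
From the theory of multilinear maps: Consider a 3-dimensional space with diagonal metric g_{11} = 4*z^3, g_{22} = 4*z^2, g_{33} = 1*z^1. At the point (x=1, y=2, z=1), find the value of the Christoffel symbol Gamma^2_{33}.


For a diagonal metric, Gamma^k_{ij} = (1/2) g^{kk} (dg_{ik}/dx_j + dg_{jk}/dx_i - dg_{ij}/dx_k).
The metric is diagonal, so g_{ab} = 0 for a != b.
At the given point: g_{11} = 4, g_{22} = 4, g_{33} = 1
g^{22} = 1/4
dg_{32}/dx_3 = 0 (off-diagonal)
dg_{32}/dx_3 = 0 (off-diagonal)
dg_{33}/dx_2 = dg_{33}/dx_2 = 0
Numerator = 0 + 0 - 0 = 0
Gamma^2_{33} = 0 / (2 * 4) = 0

0


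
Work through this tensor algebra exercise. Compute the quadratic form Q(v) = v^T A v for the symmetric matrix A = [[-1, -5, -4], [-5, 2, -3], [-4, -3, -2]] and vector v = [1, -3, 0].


First compute Av:
(Av)_1 = -1*1 + -5*-3 + -4*0 = 14
(Av)_2 = -5*1 + 2*-3 + -3*0 = -11
(Av)_3 = -4*1 + -3*-3 + -2*0 = 5
Av = [14, -11, 5]
Then v^T (Av) = 1*14 + -3*-11 + 0*5
= 14 + 33 + 0 = 47

47


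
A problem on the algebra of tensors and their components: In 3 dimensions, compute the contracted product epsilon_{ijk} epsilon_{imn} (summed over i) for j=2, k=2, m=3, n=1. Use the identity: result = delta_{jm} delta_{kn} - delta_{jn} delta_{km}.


Using the identity: epsilon_{ijk} epsilon_{imn} = delta_{jm} delta_{kn} - delta_{jn} delta_{km}.
delta_{23} = 0
delta_{21} = 0
delta_{21} = 0
delta_{23} = 0
Result = 0 * 0 - 0 * 0 = 0 - 0 = 0

0


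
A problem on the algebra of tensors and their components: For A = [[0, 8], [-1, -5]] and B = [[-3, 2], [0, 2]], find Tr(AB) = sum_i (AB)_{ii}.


Tr(AB) = sum_i (AB)_{ii} where (AB)_{ii} = sum_k A_{ik} B_{ki}.
(AB)_{11} = 0*-3 + 8*0 = 0
(AB)_{22} = -1*2 + -5*2 = -12
Tr(AB) = 0 + -12 = -12

-12


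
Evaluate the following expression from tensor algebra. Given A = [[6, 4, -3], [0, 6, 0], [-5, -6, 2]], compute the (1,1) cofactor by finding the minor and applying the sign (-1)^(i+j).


To find cofactor C_{11}, delete row 1 and column 1.
The resulting 2x2 submatrix is: [[6, 0], [-6, 2]]
Minor M_{11} = 6*2 - 0*-6
  = 12 - 0 = 12
Sign = (-1)^(1+1) = (-1)^2 = 1
Cofactor C_{11} = 1 * 12 = 12

12


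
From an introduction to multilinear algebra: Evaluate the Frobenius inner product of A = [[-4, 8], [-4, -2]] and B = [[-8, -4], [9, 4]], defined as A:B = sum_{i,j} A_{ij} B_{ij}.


A:B = sum over all i,j of A_{ij} * B_{ij}.
Row 1: -4*-8=32, 8*-4=-32 => row sum = 0
Row 2: -4*9=-36, -2*4=-8 => row sum = -44
Total = 0 + -44 = -44

-44


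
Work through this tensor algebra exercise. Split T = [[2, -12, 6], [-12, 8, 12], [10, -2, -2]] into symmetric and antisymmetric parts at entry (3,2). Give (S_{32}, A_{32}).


T_{32} = -2
T_{23} = 12
S_{32} = (-2 + 12)/2 = 10/2 = 5
A_{32} = (-2 - 12)/2 = -14/2 = -7
Check: S + A = 5 + -7 = -2 = T_{32}.

(5, -7)


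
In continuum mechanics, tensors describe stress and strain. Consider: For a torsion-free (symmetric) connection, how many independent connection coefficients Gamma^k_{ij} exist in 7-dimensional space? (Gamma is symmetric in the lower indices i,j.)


Christoffel symbols Gamma^k_{ij} are symmetric in i,j, so there are d * d(d+1)/2 independent symbols.
d = 7
d(d+1)/2 = 7 * 8 / 2 = 28
Total = 7 * 28 = 196

196


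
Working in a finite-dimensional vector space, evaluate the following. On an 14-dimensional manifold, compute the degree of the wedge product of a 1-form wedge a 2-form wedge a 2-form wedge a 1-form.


The degree of a wedge product is the sum of the degrees of the individual forms.
Degrees: 1, 2, 2, 1
Total degree = 1 + 2 + 2 + 1 = 6

6


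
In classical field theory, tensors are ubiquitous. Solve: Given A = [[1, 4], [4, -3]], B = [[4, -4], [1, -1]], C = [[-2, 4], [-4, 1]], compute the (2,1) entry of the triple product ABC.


(ABC)_{21} = sum_m (AB)_{2m} C_{m1}. First compute row 2 of AB.
(AB)_{21} = 4*4 + -3*1 = 13
(AB)_{22} = 4*-4 + -3*-1 = -13
Now contract with column 1 of C:
(AB)_{21} * C_{11} = 13 * -2 = -26
(AB)_{22} * C_{21} = -13 * -4 = 52
(ABC)_{21} = -26 + 52 = 26

26


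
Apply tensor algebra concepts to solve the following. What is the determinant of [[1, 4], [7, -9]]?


For a 2x2 matrix [[a, b], [c, d]], det = a*d - b*c.
a = 1, b = 4, c = 7, d = -9
a*d = 1 * -9 = -9
b*c = 4 * 7 = 28
det = -9 - 28 = -37

-37


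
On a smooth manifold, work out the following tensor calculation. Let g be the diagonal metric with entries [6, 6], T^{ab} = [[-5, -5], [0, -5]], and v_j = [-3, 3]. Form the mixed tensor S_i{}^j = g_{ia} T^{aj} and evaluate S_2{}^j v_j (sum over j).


Step 1: lower the first index. For a diagonal metric, g_{ia} T^{aj} = g_{ii} T^{ij} (no sum on i).
g_{22} = 6
S_2{}^1 = 6 * T^{21} = 6 * 0 = 0
S_2{}^2 = 6 * T^{22} = 6 * -5 = -30
Step 2: contract S_2{}^j with v_j.
S_2{}^1 * v_1 = 0 * -3 = 0
S_2{}^2 * v_2 = -30 * 3 = -90
Result = 0 + -90 = -90

-90


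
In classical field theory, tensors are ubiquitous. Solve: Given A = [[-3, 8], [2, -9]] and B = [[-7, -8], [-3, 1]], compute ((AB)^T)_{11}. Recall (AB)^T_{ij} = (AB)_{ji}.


(AB)^T_{ij} = (AB)_{ji} = sum_k A_{jk} B_{ki}.
For i=1, j=1 we need (AB)_{11}:
A_{11} * B_{11} = -3 * -7 = 21
A_{12} * B_{21} = 8 * -3 = -24
Sum = 21 + -24 = -3

-3


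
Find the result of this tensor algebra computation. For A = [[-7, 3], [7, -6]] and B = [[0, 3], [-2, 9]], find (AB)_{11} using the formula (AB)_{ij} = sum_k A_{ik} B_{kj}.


(AB)_{ij} = sum_k A_{ik} B_{kj}.
For i=1, j=1:
A_{11} * B_{11} = -7 * 0 = 0
A_{12} * B_{21} = 3 * -2 = -6
Sum = 0 + -6 = -6

-6


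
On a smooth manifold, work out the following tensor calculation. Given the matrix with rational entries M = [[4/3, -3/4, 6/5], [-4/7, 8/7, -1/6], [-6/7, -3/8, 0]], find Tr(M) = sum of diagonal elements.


The trace is the sum of diagonal entries.
Diagonal: M[1,1] = 4/3, M[2,2] = 8/7, M[3,3] = 0
Tr(M) = 4/3 + 8/7 + 0
Computing step by step:
After adding M[1,1]: 4/3
After adding M[2,2]: 52/21
After adding M[3,3]: 52/21
Tr(M) = 52/21

52/21


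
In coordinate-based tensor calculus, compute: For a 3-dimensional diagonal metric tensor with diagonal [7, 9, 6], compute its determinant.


For a diagonal metric, the determinant is the product of diagonal entries.
Diagonal entries: 7, 9, 6
det(g) = 7 * 9 * 6 = 378

378


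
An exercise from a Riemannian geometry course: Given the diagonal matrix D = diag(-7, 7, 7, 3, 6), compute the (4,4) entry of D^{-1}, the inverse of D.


For a diagonal matrix, the inverse has entries (D^{-1})_{ii} = 1/d_{ii}.
The diagonal entries are: d_{11} = -7, d_{22} = 7, d_{33} = 7, d_{44} = 3, d_{55} = 6
We need (D^{-1})_{44} = 1/d_{44} = 1/3 = 1/3

1/3


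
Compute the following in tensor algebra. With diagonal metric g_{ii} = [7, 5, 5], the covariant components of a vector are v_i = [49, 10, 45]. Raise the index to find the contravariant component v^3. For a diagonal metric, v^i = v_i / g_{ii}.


To raise an index with a diagonal metric: v^i = v_i / g_{ii}.
For index 3: v_3 = 45, g_{33} = 5
v^3 = 45 / 5 = 9

9


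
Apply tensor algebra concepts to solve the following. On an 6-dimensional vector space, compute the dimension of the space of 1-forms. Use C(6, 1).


The dimension of the space of p-forms on an n-dimensional space is C(n, p).
n = 6, p = 1
C(6, 1) = 6! / (1! * 5!) = 6

6


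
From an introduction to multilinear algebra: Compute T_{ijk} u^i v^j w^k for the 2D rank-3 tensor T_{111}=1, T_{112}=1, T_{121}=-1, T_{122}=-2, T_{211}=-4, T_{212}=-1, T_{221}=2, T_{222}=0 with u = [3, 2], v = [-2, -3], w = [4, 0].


S = sum over i,j,k of T_{ijk} u_i v_j w_k. Expanding all 8 terms:
T_{111}*u_1*v_1*w_1 = 1*3*-2*4 = -24  (running total: -24)
T_{112}*u_1*v_1*w_2 = 1*3*-2*0 = 0  (running total: -24)
T_{121}*u_1*v_2*w_1 = -1*3*-3*4 = 36  (running total: 12)
T_{122}*u_1*v_2*w_2 = -2*3*-3*0 = 0  (running total: 12)
T_{211}*u_2*v_1*w_1 = -4*2*-2*4 = 64  (running total: 76)
T_{212}*u_2*v_1*w_2 = -1*2*-2*0 = 0  (running total: 76)
T_{221}*u_2*v_2*w_1 = 2*2*-3*4 = -48  (running total: 28)
T_{222}*u_2*v_2*w_2 = 0*2*-3*0 = 0  (running total: 28)
S = 28

28


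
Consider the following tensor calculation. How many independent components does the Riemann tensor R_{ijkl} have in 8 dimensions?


The Riemann tensor in d dimensions has d^2(d^2 - 1)/12 independent components.
d = 8, so d^2 = 64
d^2 - 1 = 63
d^2(d^2 - 1) = 64 * 63 = 4032
Divide by 12: 4032 / 12 = 336

336


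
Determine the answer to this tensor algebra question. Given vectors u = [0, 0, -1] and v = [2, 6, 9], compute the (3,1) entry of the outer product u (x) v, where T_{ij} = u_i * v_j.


The outer product entry T_{ij} = u_i * v_j.
We need i=3, j=1.
u_3 = -1, v_1 = 2
T_{3,1} = -1 * 2 = -2

-2


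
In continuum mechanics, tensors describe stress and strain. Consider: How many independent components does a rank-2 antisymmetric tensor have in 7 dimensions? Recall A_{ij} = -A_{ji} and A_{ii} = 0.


An antisymmetric rank-2 tensor satisfies A_{ij} = -A_{ji}, so diagonal entries are zero.
The independent components are the upper-triangular entries: C(n, 2) = n(n-1)/2.
n = 7
C(7, 2) = 7 * 6 / 2 = 42 / 2 = 21

21


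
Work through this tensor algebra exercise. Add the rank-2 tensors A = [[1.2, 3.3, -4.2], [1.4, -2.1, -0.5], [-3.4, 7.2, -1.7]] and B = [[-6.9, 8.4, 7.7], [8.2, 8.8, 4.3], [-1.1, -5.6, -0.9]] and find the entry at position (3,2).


Tensor addition is component-wise: (A + B)_{ij} = A_{ij} + B_{ij}.
A_{32} = 7.2
B_{32} = -5.6
(A + B)_{32} = 7.2 + -5.6 = 1.6

1.6


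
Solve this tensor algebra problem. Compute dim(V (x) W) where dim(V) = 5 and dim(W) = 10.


The dimension of a tensor product is the product of dimensions.
dim(V) = 5, dim(W) = 10
dim(V (x) W) = 5 * 10 = 50

50


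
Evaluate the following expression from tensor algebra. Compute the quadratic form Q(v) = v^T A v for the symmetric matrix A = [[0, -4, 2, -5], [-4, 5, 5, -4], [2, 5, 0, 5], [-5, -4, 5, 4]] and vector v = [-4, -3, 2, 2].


First compute Av:
(Av)_1 = 0*-4 + -4*-3 + 2*2 + -5*2 = 6
(Av)_2 = -4*-4 + 5*-3 + 5*2 + -4*2 = 3
(Av)_3 = 2*-4 + 5*-3 + 0*2 + 5*2 = -13
(Av)_4 = -5*-4 + -4*-3 + 5*2 + 4*2 = 50
Av = [6, 3, -13, 50]
Then v^T (Av) = -4*6 + -3*3 + 2*-13 + 2*50
= -24 + -9 + -26 + 100 = 41

41


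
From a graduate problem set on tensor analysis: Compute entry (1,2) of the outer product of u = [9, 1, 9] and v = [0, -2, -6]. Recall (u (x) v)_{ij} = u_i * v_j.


The outer product entry T_{ij} = u_i * v_j.
We need i=1, j=2.
u_1 = 9, v_2 = -2
T_{1,2} = 9 * -2 = -18

-18


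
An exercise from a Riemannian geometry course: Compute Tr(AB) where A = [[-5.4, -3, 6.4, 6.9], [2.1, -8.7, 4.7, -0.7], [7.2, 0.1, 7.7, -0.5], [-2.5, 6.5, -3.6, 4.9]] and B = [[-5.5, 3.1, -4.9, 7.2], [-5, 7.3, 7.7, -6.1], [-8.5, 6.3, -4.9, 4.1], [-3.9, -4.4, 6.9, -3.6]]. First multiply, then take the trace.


Tr(AB) = sum_i (AB)_{ii} where (AB)_{ii} = sum_k A_{ik} B_{ki}.
(AB)_{11} = -5.4*-5.5 + -3*-5 + 6.4*-8.5 + 6.9*-3.9 = -36.61
(AB)_{22} = 2.1*3.1 + -8.7*7.3 + 4.7*6.3 + -0.7*-4.4 = -24.31
(AB)_{33} = 7.2*-4.9 + 0.1*7.7 + 7.7*-4.9 + -0.5*6.9 = -75.69
(AB)_{44} = -2.5*7.2 + 6.5*-6.1 + -3.6*4.1 + 4.9*-3.6 = -90.05
Tr(AB) = -36.61 + -24.31 + -75.69 + -90.05 = -226.66

-226.66


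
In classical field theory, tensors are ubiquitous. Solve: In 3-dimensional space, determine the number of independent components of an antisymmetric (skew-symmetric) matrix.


An antisymmetric rank-2 tensor satisfies A_{ij} = -A_{ji}, so diagonal entries are zero.
The independent components are the upper-triangular entries: C(n, 2) = n(n-1)/2.
n = 3
C(3, 2) = 3 * 2 / 2 = 6 / 2 = 3

3


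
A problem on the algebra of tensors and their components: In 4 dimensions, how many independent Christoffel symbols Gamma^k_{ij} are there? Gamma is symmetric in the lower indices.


Christoffel symbols Gamma^k_{ij} are symmetric in i,j, so there are d * d(d+1)/2 independent symbols.
d = 4
d(d+1)/2 = 4 * 5 / 2 = 10
Total = 4 * 10 = 40

40


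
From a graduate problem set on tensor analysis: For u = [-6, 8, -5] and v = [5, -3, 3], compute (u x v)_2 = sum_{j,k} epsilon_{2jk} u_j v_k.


(u x v)_2 = sum_{j,k} epsilon_{2jk} u_j v_k. Only permutations of (1,2,3) contribute; the two non-zero terms are:
eps_{213} u_1 v_3 = -1 * -6 * 3 = 18
eps_{231} u_3 v_1 = 1 * -5 * 5 = -25
(u x v)_2 = -7

-7


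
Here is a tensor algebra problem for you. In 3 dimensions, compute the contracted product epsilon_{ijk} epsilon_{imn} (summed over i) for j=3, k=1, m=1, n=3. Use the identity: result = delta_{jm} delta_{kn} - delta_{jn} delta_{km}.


Using the identity: epsilon_{ijk} epsilon_{imn} = delta_{jm} delta_{kn} - delta_{jn} delta_{km}.
delta_{31} = 0
delta_{13} = 0
delta_{33} = 1
delta_{11} = 1
Result = 0 * 0 - 1 * 1 = 0 - 1 = -1

-1


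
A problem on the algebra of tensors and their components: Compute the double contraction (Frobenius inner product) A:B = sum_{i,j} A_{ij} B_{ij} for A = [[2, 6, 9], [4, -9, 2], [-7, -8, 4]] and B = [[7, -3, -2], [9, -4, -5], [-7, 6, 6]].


A:B = sum over all i,j of A_{ij} * B_{ij}.
Row 1: 2*7=14, 6*-3=-18, 9*-2=-18 => row sum = -22
Row 2: 4*9=36, -9*-4=36, 2*-5=-10 => row sum = 62
Row 3: -7*-7=49, -8*6=-48, 4*6=24 => row sum = 25
Total = -22 + 62 + 25 = 65

65


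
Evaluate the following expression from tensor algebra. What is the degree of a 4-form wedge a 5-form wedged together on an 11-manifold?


The degree of a wedge product is the sum of the degrees of the individual forms.
Degrees: 4, 5
Total degree = 4 + 5 = 9

9


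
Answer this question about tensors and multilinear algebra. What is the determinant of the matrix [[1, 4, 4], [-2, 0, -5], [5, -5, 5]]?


Expanding along the first row, det(A) = a11*M_11 - a12*M_12 + a13*M_13, where M_1j is the (1,j) minor.
Minor M_11 = 0*5 - -5*-5 = -25
Minor M_12 = -2*5 - -5*5 = 15
Minor M_13 = -2*-5 - 0*5 = 10
det = 1*(-25) - 4*(15) + 4*(10)
    = -25 - 60 + 40
    = -45

-45


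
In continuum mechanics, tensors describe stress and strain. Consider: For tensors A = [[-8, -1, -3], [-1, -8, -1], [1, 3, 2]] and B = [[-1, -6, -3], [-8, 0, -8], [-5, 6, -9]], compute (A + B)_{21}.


Tensor addition is component-wise: (A + B)_{ij} = A_{ij} + B_{ij}.
A_{21} = -1
B_{21} = -8
(A + B)_{21} = -1 + -8 = -9

-9


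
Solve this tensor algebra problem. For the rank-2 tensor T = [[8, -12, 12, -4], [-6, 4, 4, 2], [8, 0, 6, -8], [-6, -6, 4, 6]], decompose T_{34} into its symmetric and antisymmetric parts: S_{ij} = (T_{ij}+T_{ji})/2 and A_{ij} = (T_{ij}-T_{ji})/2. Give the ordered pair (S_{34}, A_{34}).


T_{34} = -8
T_{43} = 4
S_{34} = (-8 + 4)/2 = -4/2 = -2
A_{34} = (-8 - 4)/2 = -12/2 = -6
Check: S + A = -2 + -6 = -8 = T_{34}.

(-2, -6)


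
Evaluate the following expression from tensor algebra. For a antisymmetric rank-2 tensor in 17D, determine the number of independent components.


A antisymmetric rank-2 tensor in d dimensions has d(d-1)/2 independent components.
d = 17
d(d-1)/2 = 17 * 16 / 2 = 272 / 2 = 136

136


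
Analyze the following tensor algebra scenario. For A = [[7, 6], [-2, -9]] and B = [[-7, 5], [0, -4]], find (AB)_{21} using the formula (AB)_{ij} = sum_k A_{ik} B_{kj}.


(AB)_{ij} = sum_k A_{ik} B_{kj}.
For i=2, j=1:
A_{21} * B_{11} = -2 * -7 = 14
A_{22} * B_{21} = -9 * 0 = 0
Sum = 14 + 0 = 14

14


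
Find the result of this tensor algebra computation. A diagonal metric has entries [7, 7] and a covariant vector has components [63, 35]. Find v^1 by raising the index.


To raise an index with a diagonal metric: v^i = v_i / g_{ii}.
For index 1: v_1 = 63, g_{11} = 7
v^1 = 63 / 7 = 9

9


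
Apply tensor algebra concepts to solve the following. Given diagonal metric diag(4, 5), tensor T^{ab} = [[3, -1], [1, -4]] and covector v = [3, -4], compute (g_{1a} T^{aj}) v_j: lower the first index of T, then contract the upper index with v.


Step 1: lower the first index. For a diagonal metric, g_{ia} T^{aj} = g_{ii} T^{ij} (no sum on i).
g_{11} = 4
S_1{}^1 = 4 * T^{11} = 4 * 3 = 12
S_1{}^2 = 4 * T^{12} = 4 * -1 = -4
Step 2: contract S_1{}^j with v_j.
S_1{}^1 * v_1 = 12 * 3 = 36
S_1{}^2 * v_2 = -4 * -4 = 16
Result = 36 + 16 = 52

52


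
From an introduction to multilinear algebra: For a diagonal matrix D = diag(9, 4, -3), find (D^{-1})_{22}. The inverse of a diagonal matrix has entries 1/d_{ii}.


For a diagonal matrix, the inverse has entries (D^{-1})_{ii} = 1/d_{ii}.
The diagonal entries are: d_{11} = 9, d_{22} = 4, d_{33} = -3
We need (D^{-1})_{22} = 1/d_{22} = 1/4 = 1/4

1/4


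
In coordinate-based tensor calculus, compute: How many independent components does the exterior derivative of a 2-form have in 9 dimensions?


The exterior derivative of a p-form is a (p+1)-form.
Its number of independent components is C(n, p+1).
n = 9, p+1 = 3
C(9, 3) = 84

84


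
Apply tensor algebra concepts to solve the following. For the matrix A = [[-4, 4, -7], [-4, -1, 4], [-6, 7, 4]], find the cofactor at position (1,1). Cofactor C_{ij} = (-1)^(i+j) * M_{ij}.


To find cofactor C_{11}, delete row 1 and column 1.
The resulting 2x2 submatrix is: [[-1, 4], [7, 4]]
Minor M_{11} = -1*4 - 4*7
  = -4 - 28 = -32
Sign = (-1)^(1+1) = (-1)^2 = 1
Cofactor C_{11} = 1 * -32 = -32

-32


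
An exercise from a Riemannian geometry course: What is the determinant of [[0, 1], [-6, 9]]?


For a 2x2 matrix [[a, b], [c, d]], det = a*d - b*c.
a = 0, b = 1, c = -6, d = 9
a*d = 0 * 9 = 0
b*c = 1 * -6 = -6
det = 0 - -6 = 6

6


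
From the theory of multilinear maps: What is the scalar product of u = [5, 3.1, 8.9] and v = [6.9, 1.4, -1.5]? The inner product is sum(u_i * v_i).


The inner product u . v = sum of u_i * v_i.
Term-by-term: 5 * 6.9, 3.1 * 1.4, 8.9 * -1.5
Products: 34.5, 4.34, -13.35
Sum = 34.5 + 4.34 + -13.35 = 25.49

25.49


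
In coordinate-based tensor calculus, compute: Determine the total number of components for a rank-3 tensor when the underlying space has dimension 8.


The number of components of a rank-r tensor in d dimensions is d^r.
Here d = 8 and r = 3.
8^3 = 512

512


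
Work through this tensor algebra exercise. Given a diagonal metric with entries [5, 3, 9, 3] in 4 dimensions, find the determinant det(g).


For a diagonal metric, the determinant is the product of diagonal entries.
Diagonal entries: 5, 3, 9, 3
det(g) = 5 * 3 * 9 * 3 = 405

405


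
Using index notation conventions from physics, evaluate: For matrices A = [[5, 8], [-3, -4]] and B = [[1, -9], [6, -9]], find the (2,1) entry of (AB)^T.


(AB)^T_{ij} = (AB)_{ji} = sum_k A_{jk} B_{ki}.
For i=2, j=1 we need (AB)_{12}:
A_{11} * B_{12} = 5 * -9 = -45
A_{12} * B_{22} = 8 * -9 = -72
Sum = -45 + -72 = -117

-117


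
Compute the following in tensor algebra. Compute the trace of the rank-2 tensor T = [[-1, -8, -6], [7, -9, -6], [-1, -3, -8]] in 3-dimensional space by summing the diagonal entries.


The contraction (trace) of a rank-2 tensor is the sum of its diagonal elements.
Diagonal entries: A[1,1] = -1, A[2,2] = -9, A[3,3] = -8
Tr(A) = -1 + -9 + -8 = -18

-18


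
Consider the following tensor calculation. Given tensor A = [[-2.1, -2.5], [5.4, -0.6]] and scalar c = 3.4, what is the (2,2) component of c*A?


Scalar multiplication: (cA)_{ij} = c * A_{ij}.
c = 3.4
A_{22} = -0.6
(cA)_{22} = 3.4 * -0.6 = -2.04

-2.04


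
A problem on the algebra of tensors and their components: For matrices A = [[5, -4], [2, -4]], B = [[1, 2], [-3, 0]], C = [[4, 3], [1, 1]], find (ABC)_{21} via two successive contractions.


(ABC)_{21} = sum_m (AB)_{2m} C_{m1}. First compute row 2 of AB.
(AB)_{21} = 2*1 + -4*-3 = 14
(AB)_{22} = 2*2 + -4*0 = 4
Now contract with column 1 of C:
(AB)_{21} * C_{11} = 14 * 4 = 56
(AB)_{22} * C_{21} = 4 * 1 = 4
(ABC)_{21} = 56 + 4 = 60

60


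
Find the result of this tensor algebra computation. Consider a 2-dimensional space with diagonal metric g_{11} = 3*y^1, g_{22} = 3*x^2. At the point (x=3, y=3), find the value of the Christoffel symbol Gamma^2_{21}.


For a diagonal metric, Gamma^k_{ij} = (1/2) g^{kk} (dg_{ik}/dx_j + dg_{jk}/dx_i - dg_{ij}/dx_k).
The metric is diagonal, so g_{ab} = 0 for a != b.
At the given point: g_{11} = 9, g_{22} = 27
g^{22} = 1/27
dg_{22}/dx_1 = dg_{22}/dx_1 = 18
dg_{12}/dx_2 = 0 (off-diagonal)
dg_{21}/dx_2 = 0 (off-diagonal)
Numerator = 18 + 0 - 0 = 18
Gamma^2_{21} = 18 / (2 * 27) = 1/3

1/3


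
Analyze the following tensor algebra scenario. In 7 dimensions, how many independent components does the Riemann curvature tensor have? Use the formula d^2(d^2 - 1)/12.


The Riemann tensor in d dimensions has d^2(d^2 - 1)/12 independent components.
d = 7, so d^2 = 49
d^2 - 1 = 48
d^2(d^2 - 1) = 49 * 48 = 2352
Divide by 12: 2352 / 12 = 196

196


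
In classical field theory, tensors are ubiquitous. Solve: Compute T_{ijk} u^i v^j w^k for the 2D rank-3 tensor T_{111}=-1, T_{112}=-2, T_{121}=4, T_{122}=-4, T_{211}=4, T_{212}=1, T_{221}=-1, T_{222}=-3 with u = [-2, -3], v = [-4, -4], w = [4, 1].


S = sum over i,j,k of T_{ijk} u_i v_j w_k. Expanding all 8 terms:
T_{111}*u_1*v_1*w_1 = -1*-2*-4*4 = -32  (running total: -32)
T_{112}*u_1*v_1*w_2 = -2*-2*-4*1 = -16  (running total: -48)
T_{121}*u_1*v_2*w_1 = 4*-2*-4*4 = 128  (running total: 80)
T_{122}*u_1*v_2*w_2 = -4*-2*-4*1 = -32  (running total: 48)
T_{211}*u_2*v_1*w_1 = 4*-3*-4*4 = 192  (running total: 240)
T_{212}*u_2*v_1*w_2 = 1*-3*-4*1 = 12  (running total: 252)
T_{221}*u_2*v_2*w_1 = -1*-3*-4*4 = -48  (running total: 204)
T_{222}*u_2*v_2*w_2 = -3*-3*-4*1 = -36  (running total: 168)
S = 168

168


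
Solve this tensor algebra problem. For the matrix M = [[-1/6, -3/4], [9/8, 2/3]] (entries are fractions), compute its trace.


The trace is the sum of diagonal entries.
Diagonal: M[1,1] = -1/6, M[2,2] = 2/3
Tr(M) = -1/6 + 2/3
Computing step by step:
After adding M[1,1]: -1/6
After adding M[2,2]: 1/2
Tr(M) = 1/2

1/2


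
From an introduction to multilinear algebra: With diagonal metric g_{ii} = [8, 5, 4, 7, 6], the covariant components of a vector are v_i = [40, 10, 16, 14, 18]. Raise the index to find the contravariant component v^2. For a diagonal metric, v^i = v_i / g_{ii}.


To raise an index with a diagonal metric: v^i = v_i / g_{ii}.
For index 2: v_2 = 10, g_{22} = 5
v^2 = 10 / 5 = 2

2


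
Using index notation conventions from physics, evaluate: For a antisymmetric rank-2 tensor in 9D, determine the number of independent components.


A antisymmetric rank-2 tensor in d dimensions has d(d-1)/2 independent components.
d = 9
d(d-1)/2 = 9 * 8 / 2 = 72 / 2 = 36

36


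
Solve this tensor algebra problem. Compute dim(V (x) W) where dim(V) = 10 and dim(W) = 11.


The dimension of a tensor product is the product of dimensions.
dim(V) = 10, dim(W) = 11
dim(V (x) W) = 10 * 11 = 110

110


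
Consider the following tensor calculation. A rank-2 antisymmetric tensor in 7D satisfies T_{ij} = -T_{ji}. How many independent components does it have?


An antisymmetric rank-2 tensor satisfies A_{ij} = -A_{ji}, so diagonal entries are zero.
The independent components are the upper-triangular entries: C(n, 2) = n(n-1)/2.
n = 7
C(7, 2) = 7 * 6 / 2 = 42 / 2 = 21

21


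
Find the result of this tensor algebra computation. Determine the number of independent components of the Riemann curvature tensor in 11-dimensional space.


The Riemann tensor in d dimensions has d^2(d^2 - 1)/12 independent components.
d = 11, so d^2 = 121
d^2 - 1 = 120
d^2(d^2 - 1) = 121 * 120 = 14520
Divide by 12: 14520 / 12 = 1210

1210


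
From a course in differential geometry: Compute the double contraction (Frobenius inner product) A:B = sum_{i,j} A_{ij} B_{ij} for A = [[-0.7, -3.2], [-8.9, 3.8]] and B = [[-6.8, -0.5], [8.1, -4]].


A:B = sum over all i,j of A_{ij} * B_{ij}.
Row 1: -0.7*-6.8=4.76, -3.2*-0.5=1.6 => row sum = 6.36
Row 2: -8.9*8.1=-72.09, 3.8*-4=-15.2 => row sum = -87.29
Total = 6.36 + -87.29 = -80.93

-80.93


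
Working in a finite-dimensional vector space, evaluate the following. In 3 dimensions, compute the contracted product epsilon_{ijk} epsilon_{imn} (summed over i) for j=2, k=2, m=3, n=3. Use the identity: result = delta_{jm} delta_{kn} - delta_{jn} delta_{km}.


Using the identity: epsilon_{ijk} epsilon_{imn} = delta_{jm} delta_{kn} - delta_{jn} delta_{km}.
delta_{23} = 0
delta_{23} = 0
delta_{23} = 0
delta_{23} = 0
Result = 0 * 0 - 0 * 0 = 0 - 0 = 0

0


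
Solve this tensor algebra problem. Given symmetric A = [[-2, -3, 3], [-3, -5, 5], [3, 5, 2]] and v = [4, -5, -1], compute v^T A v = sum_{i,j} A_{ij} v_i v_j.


First compute Av:
(Av)_1 = -2*4 + -3*-5 + 3*-1 = 4
(Av)_2 = -3*4 + -5*-5 + 5*-1 = 8
(Av)_3 = 3*4 + 5*-5 + 2*-1 = -15
Av = [4, 8, -15]
Then v^T (Av) = 4*4 + -5*8 + -1*-15
= 16 + -40 + 15 = -9

-9


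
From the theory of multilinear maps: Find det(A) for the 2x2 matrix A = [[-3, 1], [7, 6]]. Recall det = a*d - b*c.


For a 2x2 matrix [[a, b], [c, d]], det = a*d - b*c.
a = -3, b = 1, c = 7, d = 6
a*d = -3 * 6 = -18
b*c = 1 * 7 = 7
det = -18 - 7 = -25

-25


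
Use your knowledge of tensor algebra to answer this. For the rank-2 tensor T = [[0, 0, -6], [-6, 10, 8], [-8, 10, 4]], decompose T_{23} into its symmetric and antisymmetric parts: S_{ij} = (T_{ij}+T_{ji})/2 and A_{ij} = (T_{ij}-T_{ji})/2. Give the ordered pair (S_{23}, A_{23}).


T_{23} = 8
T_{32} = 10
S_{23} = (8 + 10)/2 = 18/2 = 9
A_{23} = (8 - 10)/2 = -2/2 = -1
Check: S + A = 9 + -1 = 8 = T_{23}.

(9, -1)


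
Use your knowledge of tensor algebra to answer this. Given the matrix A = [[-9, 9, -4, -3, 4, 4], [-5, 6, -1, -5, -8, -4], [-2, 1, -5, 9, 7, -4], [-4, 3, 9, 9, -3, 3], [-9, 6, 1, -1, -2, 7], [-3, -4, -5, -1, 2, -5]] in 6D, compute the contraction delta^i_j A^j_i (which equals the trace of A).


The contraction (trace) of a rank-2 tensor is the sum of its diagonal elements.
Diagonal entries: A[1,1] = -9, A[2,2] = 6, A[3,3] = -5, A[4,4] = 9, A[5,5] = -2, A[6,6] = -5
Tr(A) = -9 + 6 + -5 + 9 + -2 + -5 = -6

-6


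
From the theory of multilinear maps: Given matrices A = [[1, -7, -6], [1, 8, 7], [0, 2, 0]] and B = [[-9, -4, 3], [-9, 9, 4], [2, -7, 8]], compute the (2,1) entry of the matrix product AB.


(AB)_{ij} = sum_k A_{ik} B_{kj}.
For i=2, j=1:
A_{21} * B_{11} = 1 * -9 = -9
A_{22} * B_{21} = 8 * -9 = -72
A_{23} * B_{31} = 7 * 2 = 14
Sum = -9 + -72 + 14 = -67

-67


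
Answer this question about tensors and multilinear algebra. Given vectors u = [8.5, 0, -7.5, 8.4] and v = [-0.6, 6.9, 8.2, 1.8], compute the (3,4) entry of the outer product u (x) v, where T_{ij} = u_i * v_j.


The outer product entry T_{ij} = u_i * v_j.
We need i=3, j=4.
u_3 = -7.5, v_4 = 1.8
T_{3,4} = -7.5 * 1.8 = -13.5

-13.5


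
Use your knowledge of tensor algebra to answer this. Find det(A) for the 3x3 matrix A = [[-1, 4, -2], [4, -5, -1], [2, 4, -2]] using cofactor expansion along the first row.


Expanding along the first row, det(A) = a11*M_11 - a12*M_12 + a13*M_13, where M_1j is the (1,j) minor.
Minor M_11 = -5*-2 - -1*4 = 14
Minor M_12 = 4*-2 - -1*2 = -6
Minor M_13 = 4*4 - -5*2 = 26
det = -1*(14) - 4*(-6) + -2*(26)
    = -14 - -24 + -52
    = -42

-42


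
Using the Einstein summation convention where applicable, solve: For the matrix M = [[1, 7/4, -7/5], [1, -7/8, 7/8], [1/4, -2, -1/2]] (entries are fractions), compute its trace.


The trace is the sum of diagonal entries.
Diagonal: M[1,1] = 1, M[2,2] = -7/8, M[3,3] = -1/2
Tr(M) = 1 + -7/8 + -1/2
Computing step by step:
After adding M[1,1]: 1
After adding M[2,2]: 1/8
After adding M[3,3]: -3/8
Tr(M) = -3/8

-3/8


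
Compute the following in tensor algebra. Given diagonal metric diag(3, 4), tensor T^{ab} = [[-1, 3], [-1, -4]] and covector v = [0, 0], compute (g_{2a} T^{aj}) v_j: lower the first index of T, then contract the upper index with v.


Step 1: lower the first index. For a diagonal metric, g_{ia} T^{aj} = g_{ii} T^{ij} (no sum on i).
g_{22} = 4
S_2{}^1 = 4 * T^{21} = 4 * -1 = -4
S_2{}^2 = 4 * T^{22} = 4 * -4 = -16
Step 2: contract S_2{}^j with v_j.
S_2{}^1 * v_1 = -4 * 0 = 0
S_2{}^2 * v_2 = -16 * 0 = 0
Result = 0 + 0 = 0

0


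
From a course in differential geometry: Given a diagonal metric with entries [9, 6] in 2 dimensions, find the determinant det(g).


For a diagonal metric, the determinant is the product of diagonal entries.
Diagonal entries: 9, 6
det(g) = 9 * 6 = 54

54


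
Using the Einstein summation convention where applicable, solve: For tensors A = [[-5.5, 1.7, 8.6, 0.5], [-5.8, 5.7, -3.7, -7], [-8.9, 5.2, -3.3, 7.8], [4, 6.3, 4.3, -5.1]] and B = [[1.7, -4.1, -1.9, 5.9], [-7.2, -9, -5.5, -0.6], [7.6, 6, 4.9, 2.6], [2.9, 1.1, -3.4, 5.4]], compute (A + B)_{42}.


Tensor addition is component-wise: (A + B)_{ij} = A_{ij} + B_{ij}.
A_{42} = 6.3
B_{42} = 1.1
(A + B)_{42} = 6.3 + 1.1 = 7.4

7.4


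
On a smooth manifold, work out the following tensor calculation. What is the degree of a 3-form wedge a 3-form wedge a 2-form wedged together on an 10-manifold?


The degree of a wedge product is the sum of the degrees of the individual forms.
Degrees: 3, 3, 2
Total degree = 3 + 3 + 2 = 8

8


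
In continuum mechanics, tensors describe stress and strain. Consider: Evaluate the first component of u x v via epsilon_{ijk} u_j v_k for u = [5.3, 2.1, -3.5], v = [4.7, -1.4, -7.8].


(u x v)_1 = sum_{j,k} epsilon_{1jk} u_j v_k. Only permutations of (1,2,3) contribute; the two non-zero terms are:
eps_{123} u_2 v_3 = 1 * 2.1 * -7.8 = -16.38
eps_{132} u_3 v_2 = -1 * -3.5 * -1.4 = -4.9
(u x v)_1 = -21.28

-21.28


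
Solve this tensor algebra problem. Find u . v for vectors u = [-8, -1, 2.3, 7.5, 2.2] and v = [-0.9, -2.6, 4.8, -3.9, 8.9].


The inner product u . v = sum of u_i * v_i.
Term-by-term: -8 * -0.9, -1 * -2.6, 2.3 * 4.8, 7.5 * -3.9, 2.2 * 8.9
Products: 7.2, 2.6, 11.04, -29.25, 19.58
Sum = 7.2 + 2.6 + 11.04 + -29.25 + 19.58 = 11.17

11.17


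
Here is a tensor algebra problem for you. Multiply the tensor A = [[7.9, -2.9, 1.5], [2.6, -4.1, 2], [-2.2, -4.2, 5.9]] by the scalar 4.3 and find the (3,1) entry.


Scalar multiplication: (cA)_{ij} = c * A_{ij}.
c = 4.3
A_{31} = -2.2
(cA)_{31} = 4.3 * -2.2 = -9.46

-9.46


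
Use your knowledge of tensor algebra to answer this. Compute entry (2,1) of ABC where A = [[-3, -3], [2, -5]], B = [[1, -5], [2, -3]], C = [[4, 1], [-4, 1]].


(ABC)_{21} = sum_m (AB)_{2m} C_{m1}. First compute row 2 of AB.
(AB)_{21} = 2*1 + -5*2 = -8
(AB)_{22} = 2*-5 + -5*-3 = 5
Now contract with column 1 of C:
(AB)_{21} * C_{11} = -8 * 4 = -32
(AB)_{22} * C_{21} = 5 * -4 = -20
(ABC)_{21} = -32 + -20 = -52

-52


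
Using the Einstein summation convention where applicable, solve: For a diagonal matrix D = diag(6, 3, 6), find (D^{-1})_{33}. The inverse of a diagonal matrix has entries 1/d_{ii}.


For a diagonal matrix, the inverse has entries (D^{-1})_{ii} = 1/d_{ii}.
The diagonal entries are: d_{11} = 6, d_{22} = 3, d_{33} = 6
We need (D^{-1})_{33} = 1/d_{33} = 1/6 = 1/6

1/6


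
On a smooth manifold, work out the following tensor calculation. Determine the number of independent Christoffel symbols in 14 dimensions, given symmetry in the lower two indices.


Christoffel symbols Gamma^k_{ij} are symmetric in i,j, so there are d * d(d+1)/2 independent symbols.
d = 14
d(d+1)/2 = 14 * 15 / 2 = 105
Total = 14 * 105 = 1470

1470


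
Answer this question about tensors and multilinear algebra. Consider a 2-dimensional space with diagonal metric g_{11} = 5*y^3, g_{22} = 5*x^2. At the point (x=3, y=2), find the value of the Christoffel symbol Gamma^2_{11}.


For a diagonal metric, Gamma^k_{ij} = (1/2) g^{kk} (dg_{ik}/dx_j + dg_{jk}/dx_i - dg_{ij}/dx_k).
The metric is diagonal, so g_{ab} = 0 for a != b.
At the given point: g_{11} = 40, g_{22} = 45
g^{22} = 1/45
dg_{12}/dx_1 = 0 (off-diagonal)
dg_{12}/dx_1 = 0 (off-diagonal)
dg_{11}/dx_2 = dg_{11}/dx_2 = 60
Numerator = 0 + 0 - 60 = -60
Gamma^2_{11} = -60 / (2 * 45) = -2/3

-2/3


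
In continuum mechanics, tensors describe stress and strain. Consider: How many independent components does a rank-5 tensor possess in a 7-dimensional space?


The number of components of a rank-r tensor in d dimensions is d^r.
Here d = 7 and r = 5.
7^5 = 16807

16807


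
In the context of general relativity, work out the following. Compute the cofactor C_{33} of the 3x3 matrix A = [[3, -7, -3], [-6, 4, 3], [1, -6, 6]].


To find cofactor C_{33}, delete row 3 and column 3.
The resulting 2x2 submatrix is: [[3, -7], [-6, 4]]
Minor M_{33} = 3*4 - -7*-6
  = 12 - 42 = -30
Sign = (-1)^(3+3) = (-1)^6 = 1
Cofactor C_{33} = 1 * -30 = -30

-30


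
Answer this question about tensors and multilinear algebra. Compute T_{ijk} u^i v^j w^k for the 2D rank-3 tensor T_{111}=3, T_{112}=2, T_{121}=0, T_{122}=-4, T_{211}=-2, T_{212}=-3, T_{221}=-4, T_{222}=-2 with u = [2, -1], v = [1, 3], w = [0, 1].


S = sum over i,j,k of T_{ijk} u_i v_j w_k. Expanding all 8 terms:
T_{111}*u_1*v_1*w_1 = 3*2*1*0 = 0  (running total: 0)
T_{112}*u_1*v_1*w_2 = 2*2*1*1 = 4  (running total: 4)
T_{121}*u_1*v_2*w_1 = 0*2*3*0 = 0  (running total: 4)
T_{122}*u_1*v_2*w_2 = -4*2*3*1 = -24  (running total: -20)
T_{211}*u_2*v_1*w_1 = -2*-1*1*0 = 0  (running total: -20)
T_{212}*u_2*v_1*w_2 = -3*-1*1*1 = 3  (running total: -17)
T_{221}*u_2*v_2*w_1 = -4*-1*3*0 = 0  (running total: -17)
T_{222}*u_2*v_2*w_2 = -2*-1*3*1 = 6  (running total: -11)
S = -11

-11


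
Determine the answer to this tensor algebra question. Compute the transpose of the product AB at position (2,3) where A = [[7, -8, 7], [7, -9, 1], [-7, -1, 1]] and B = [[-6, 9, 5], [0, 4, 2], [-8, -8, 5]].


(AB)^T_{ij} = (AB)_{ji} = sum_k A_{jk} B_{ki}.
For i=2, j=3 we need (AB)_{32}:
A_{31} * B_{12} = -7 * 9 = -63
A_{32} * B_{22} = -1 * 4 = -4
A_{33} * B_{32} = 1 * -8 = -8
Sum = -63 + -4 + -8 = -75

-75


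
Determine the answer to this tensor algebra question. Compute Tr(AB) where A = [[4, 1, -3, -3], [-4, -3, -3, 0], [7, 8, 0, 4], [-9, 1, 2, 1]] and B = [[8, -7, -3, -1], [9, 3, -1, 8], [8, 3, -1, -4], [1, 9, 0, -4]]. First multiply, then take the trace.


Tr(AB) = sum_i (AB)_{ii} where (AB)_{ii} = sum_k A_{ik} B_{ki}.
(AB)_{11} = 4*8 + 1*9 + -3*8 + -3*1 = 14
(AB)_{22} = -4*-7 + -3*3 + -3*3 + 0*9 = 10
(AB)_{33} = 7*-3 + 8*-1 + 0*-1 + 4*0 = -29
(AB)_{44} = -9*-1 + 1*8 + 2*-4 + 1*-4 = 5
Tr(AB) = 14 + 10 + -29 + 5 = 0

0


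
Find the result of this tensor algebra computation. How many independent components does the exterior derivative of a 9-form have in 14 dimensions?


The exterior derivative of a p-form is a (p+1)-form.
Its number of independent components is C(n, p+1).
n = 14, p+1 = 10
C(14, 10) = 1001

1001
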